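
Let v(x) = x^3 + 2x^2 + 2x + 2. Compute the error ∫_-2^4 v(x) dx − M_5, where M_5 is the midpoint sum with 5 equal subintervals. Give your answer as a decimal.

3.6

Exact integral: ∫_-2^4 v(x) dx = 132.
M_5 = 128.4.
Error = 132 − 128.4 = 3.6.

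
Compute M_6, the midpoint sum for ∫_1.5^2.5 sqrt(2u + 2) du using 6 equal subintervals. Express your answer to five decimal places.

2.44672

Δu = (2.5 − 1.5)/6 = 1/6.
Midpoints: 19/12, 1.75, 23/12, 25/12, 2.25, 29/12.
f(19/12) ≈ 2.27303, f(1.75) ≈ 2.34521, f(23/12) ≈ 2.41523, f(25/12) ≈ 2.48328, f(2.25) ≈ 2.54951, f(29/12) ≈ 2.61406.
Sum = Δu · [f(19/12) + f(1.75) + f(23/12) + ...].
Sum ≈ 2.44672.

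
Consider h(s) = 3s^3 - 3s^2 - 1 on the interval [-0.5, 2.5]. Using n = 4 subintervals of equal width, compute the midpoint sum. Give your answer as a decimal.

9.65625

Δs = (2.5 − (-0.5))/4 = 0.75.
Midpoints: -0.125, 0.625, 1.375, 2.125.
h(-0.125) = -539/512, h(0.625) = -737/512, h(1.375) = 577/512, h(2.125) = 7291/512.
Sum = Δs · [h(-0.125) + h(0.625) + h(1.375) + h(2.125)].
Sum = 9.65625.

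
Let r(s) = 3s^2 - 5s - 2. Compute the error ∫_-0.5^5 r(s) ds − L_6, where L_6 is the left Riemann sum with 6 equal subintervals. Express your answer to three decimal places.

Exact integral: ∫_-0.5^5 r(s) ds = 52.25.
L_6 ≈ 33.13368.
Error ≈ 52.25 − 33.13368 ≈ 19.116.

19.116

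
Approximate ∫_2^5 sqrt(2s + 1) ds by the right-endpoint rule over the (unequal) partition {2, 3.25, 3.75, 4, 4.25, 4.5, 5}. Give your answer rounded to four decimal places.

Subinterval widths: 1.25, 0.5, 0.25, 0.25, 0.25, 0.5.
Right endpoints: 3.25, 3.75, 4, 4.25, 4.5, 5.
f(3.25) ≈ 2.7386, f(3.75) ≈ 2.9155, f(4) ≈ 3.0000, f(4.25) ≈ 3.0822, f(4.5) ≈ 3.1623, f(5) ≈ 3.3166.
Sum = Σ Δs_i · f(s_i).
Sum ≈ 8.8504.

8.8504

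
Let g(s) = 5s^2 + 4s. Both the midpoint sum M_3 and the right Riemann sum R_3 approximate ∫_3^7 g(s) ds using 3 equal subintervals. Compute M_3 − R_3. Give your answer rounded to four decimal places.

M_3 ≈ 603.703704.
R_3 ≈ 756.592593.
M_3 − R_3 ≈ -152.8889.

-152.8889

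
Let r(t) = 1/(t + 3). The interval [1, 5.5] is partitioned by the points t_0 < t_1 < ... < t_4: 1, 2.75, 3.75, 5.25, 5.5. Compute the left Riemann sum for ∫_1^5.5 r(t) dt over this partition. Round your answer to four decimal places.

Subinterval widths: 1.75, 1, 1.5, 0.25.
Left endpoints: 1, 2.75, 3.75, 5.25.
r(1) = 0.25, r(2.75) = 4/23, r(3.75) = 4/27, r(5.25) = 4/33.
Sum = Σ Δt_i · r(t_i).
Sum ≈ 0.8639.

0.8639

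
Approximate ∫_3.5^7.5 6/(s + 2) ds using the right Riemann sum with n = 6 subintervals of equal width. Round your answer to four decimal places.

3.1310

Δs = (7.5 − 3.5)/6 = 2/3.
Right endpoints: 25/6, 29/6, 5.5, 37/6, 41/6, 7.5.
f(25/6) = 36/37, f(29/6) = 36/41, f(5.5) = 0.8, f(37/6) = 36/49, f(41/6) = 36/53, f(7.5) = 12/19.
Sum = Δs · [f(25/6) + f(29/6) + f(5.5) + ...].
Sum ≈ 3.1310.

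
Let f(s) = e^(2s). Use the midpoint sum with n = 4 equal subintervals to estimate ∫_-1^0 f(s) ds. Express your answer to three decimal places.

0.428

Δs = (0 − (-1))/4 = 0.25.
Midpoints: -0.875, -0.625, -0.375, -0.125.
f(-0.875) ≈ 0.174, f(-0.625) ≈ 0.287, f(-0.375) ≈ 0.472, f(-0.125) ≈ 0.779.
Sum = Δs · [f(-0.875) + f(-0.625) + f(-0.375) + f(-0.125)].
Sum ≈ 0.428.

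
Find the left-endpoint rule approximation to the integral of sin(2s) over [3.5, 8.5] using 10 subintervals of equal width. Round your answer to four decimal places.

0.8755

Δs = (8.5 − 3.5)/10 = 0.5.
Left endpoints: 3.5, 4, 4.5, 5, 5.5, 6, 6.5, 7, 7.5, 8.
f(3.5) ≈ 0.6570, f(4) ≈ 0.9894, f(4.5) ≈ 0.4121, f(5) ≈ -0.5440, f(5.5) ≈ -1.0000, f(6) ≈ -0.5366, f(6.5) ≈ 0.4202, f(7) ≈ 0.9906, f(7.5) ≈ 0.6503, f(8) ≈ -0.2879.
Sum = Δs · [f(3.5) + f(4) + f(4.5) + ...].
Sum ≈ 0.8755.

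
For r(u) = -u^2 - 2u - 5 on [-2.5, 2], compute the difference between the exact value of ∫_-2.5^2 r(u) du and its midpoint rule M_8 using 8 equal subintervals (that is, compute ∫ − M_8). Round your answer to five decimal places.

Exact integral: ∫_-2.5^2 r(u) du = -28.125.
M_8 ≈ -28.0063477.
Error ≈ -28.125 − (-28.0063477) ≈ -0.11865.

-0.11865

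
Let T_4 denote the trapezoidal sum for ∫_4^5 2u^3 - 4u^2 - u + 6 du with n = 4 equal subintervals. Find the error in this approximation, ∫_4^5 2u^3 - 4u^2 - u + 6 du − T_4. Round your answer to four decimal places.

-0.2396

Exact integral: ∫_4^5 f(u) du ≈ 104.666667.
T_4 = 104.90625.
Error ≈ 104.666667 − 104.90625 ≈ -0.2396.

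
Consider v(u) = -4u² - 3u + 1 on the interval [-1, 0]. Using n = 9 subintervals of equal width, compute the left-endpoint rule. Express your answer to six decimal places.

1.102881

Δu = (0 − (-1))/9 = 1/9.
Left endpoints: -1, -8/9, -7/9, -2/3, -5/9, -4/9, -1/3, -2/9, -1/9.
v(-1) = 0, v(-8/9) = 41/81, v(-7/9) = 74/81, v(-2/3) = 11/9, v(-5/9) = 116/81, v(-4/9) = 125/81, v(-1/3) = 14/9, v(-2/9) = 119/81, v(-1/9) = 104/81.
Sum = Δu · [v(-1) + v(-8/9) + v(-7/9) + ...].
Sum ≈ 1.102881.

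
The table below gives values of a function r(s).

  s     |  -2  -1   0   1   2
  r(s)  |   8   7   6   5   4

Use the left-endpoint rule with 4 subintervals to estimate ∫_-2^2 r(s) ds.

Δs = 1.
Sum = 1·[8 + 7 + 6 + 5] = 26.

26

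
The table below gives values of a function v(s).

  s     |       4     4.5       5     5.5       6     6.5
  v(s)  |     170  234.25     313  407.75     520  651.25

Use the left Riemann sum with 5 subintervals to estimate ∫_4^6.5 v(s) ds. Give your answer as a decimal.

Δs = 0.5.
Sum = 0.5·[170 + 234.25 + 313 + 407.75 + 520] = 822.5.

822.5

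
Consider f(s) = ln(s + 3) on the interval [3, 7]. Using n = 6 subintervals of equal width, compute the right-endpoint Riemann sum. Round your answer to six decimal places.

8.443102

Δs = (7 − 3)/6 = 2/3.
Right endpoints: 11/3, 13/3, 5, 17/3, 19/3, 7.
f(11/3) ≈ 1.897120, f(13/3) ≈ 1.992430, f(5) ≈ 2.079442, f(17/3) ≈ 2.159484, f(19/3) ≈ 2.233592, f(7) ≈ 2.302585.
Sum = Δs · [f(11/3) + f(13/3) + f(5) + ...].
Sum ≈ 8.443102.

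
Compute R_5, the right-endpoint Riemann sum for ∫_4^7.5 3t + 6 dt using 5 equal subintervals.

Δt = (7.5 − 4)/5 = 0.7.
Right endpoints: 4.7, 5.4, 6.1, 6.8, 7.5.
f(4.7) = 20.1, f(5.4) = 22.2, f(6.1) = 24.3, f(6.8) = 26.4, f(7.5) = 28.5.
Sum = Δt · [f(4.7) + f(5.4) + f(6.1) + f(6.8) + f(7.5)].
Sum = 85.05.

85.05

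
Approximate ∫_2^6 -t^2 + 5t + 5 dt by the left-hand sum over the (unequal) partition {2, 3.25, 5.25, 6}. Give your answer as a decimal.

37.890625

Subinterval widths: 1.25, 2, 0.75.
Left endpoints: 2, 3.25, 5.25.
f(2) = 11, f(3.25) = 10.6875, f(5.25) = 3.6875.
Sum = Σ Δt_i · f(t_i).
Sum = 37.890625.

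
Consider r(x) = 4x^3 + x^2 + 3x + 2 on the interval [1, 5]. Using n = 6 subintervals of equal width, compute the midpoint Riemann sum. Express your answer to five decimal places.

Δx = (5 − 1)/6 = 2/3.
Midpoints: 4/3, 2, 8/3, 10/3, 4, 14/3.
r(4/3) = 466/27, r(2) = 44, r(8/3) = 2510/27, r(10/3) = 4624/27, r(4) = 286, r(14/3) = 11996/27.
Sum = Δx · [r(4/3) + r(2) + r(8/3) + ...].
Sum ≈ 703.85185.

703.85185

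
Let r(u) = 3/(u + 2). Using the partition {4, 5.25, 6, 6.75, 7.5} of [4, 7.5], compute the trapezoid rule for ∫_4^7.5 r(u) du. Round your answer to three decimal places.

1.383

Subinterval widths: 1.25, 0.75, 0.75, 0.75.
r(4) = 0.5, r(5.25) = 12/29, r(6) = 0.375, r(6.75) = 12/35, r(7.5) = 6/19.
On each subinterval the trapezoid contributes (Δu_i/2)·[r(u_{i-1}) + r(u_i)].
Sum ≈ 1.383.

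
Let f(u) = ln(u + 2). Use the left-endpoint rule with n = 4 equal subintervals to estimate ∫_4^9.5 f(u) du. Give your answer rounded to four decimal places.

11.3766

Δu = (9.5 − 4)/4 = 1.375.
Left endpoints: 4, 5.375, 6.75, 8.125.
f(4) ≈ 1.7918, f(5.375) ≈ 1.9981, f(6.75) ≈ 2.1691, f(8.125) ≈ 2.3150.
Sum = Δu · [f(4) + f(5.375) + f(6.75) + f(8.125)].
Sum ≈ 11.3766.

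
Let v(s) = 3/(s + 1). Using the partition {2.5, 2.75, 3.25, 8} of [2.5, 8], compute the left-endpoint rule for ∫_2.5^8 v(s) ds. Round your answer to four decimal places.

3.9672

Subinterval widths: 0.25, 0.5, 4.75.
Left endpoints: 2.5, 2.75, 3.25.
v(2.5) = 6/7, v(2.75) = 0.8, v(3.25) = 12/17.
Sum = Σ Δs_i · v(s_i).
Sum ≈ 3.9672.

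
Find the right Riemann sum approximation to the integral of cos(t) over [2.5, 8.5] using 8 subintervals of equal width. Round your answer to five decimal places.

0.26522

Δt = (8.5 − 2.5)/8 = 0.75.
Right endpoints: 3.25, 4, 4.75, 5.5, 6.25, 7, 7.75, 8.5.
f(3.25) ≈ -0.99413, f(4) ≈ -0.65364, f(4.75) ≈ 0.03760, f(5.5) ≈ 0.70867, f(6.25) ≈ 0.99945, f(7) ≈ 0.75390, f(7.75) ≈ 0.10379, f(8.5) ≈ -0.60201.
Sum = Δt · [f(3.25) + f(4) + f(4.75) + ...].
Sum ≈ 0.26522.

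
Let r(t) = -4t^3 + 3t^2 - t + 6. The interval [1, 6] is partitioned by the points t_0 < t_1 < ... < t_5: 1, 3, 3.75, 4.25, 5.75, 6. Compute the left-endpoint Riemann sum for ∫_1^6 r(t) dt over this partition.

-675.6875

Subinterval widths: 2, 0.75, 0.5, 1.5, 0.25.
Left endpoints: 1, 3, 3.75, 4.25, 5.75.
r(1) = 4, r(3) = -78, r(3.75) = -166.5, r(4.25) = -251.125, r(5.75) = -661.
Sum = Σ Δt_i · r(t_i).
Sum = -675.6875.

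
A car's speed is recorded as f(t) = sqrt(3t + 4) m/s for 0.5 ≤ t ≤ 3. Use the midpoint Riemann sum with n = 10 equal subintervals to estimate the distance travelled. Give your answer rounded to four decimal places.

Δt = (3 − 0.5)/10 = 0.25.
Midpoints: 0.625, 0.875, 1.125, 1.375, 1.625, 1.875, 2.125, 2.375, 2.625, 2.875.
f(0.625) ≈ 2.4238, f(0.875) ≈ 2.5739, f(1.125) ≈ 2.7157, f(1.375) ≈ 2.8504, f(1.625) ≈ 2.9791, f(1.875) ≈ 3.1024, f(2.125) ≈ 3.2210, f(2.375) ≈ 3.3354, f(2.625) ≈ 3.4460, f(2.875) ≈ 3.5532.
Sum = Δt · [f(0.625) + f(0.875) + f(1.125) + ...].
Sum ≈ 7.5503.

7.5503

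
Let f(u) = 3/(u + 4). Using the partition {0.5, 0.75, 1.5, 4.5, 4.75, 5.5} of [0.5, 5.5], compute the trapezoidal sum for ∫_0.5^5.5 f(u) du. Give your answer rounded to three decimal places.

Subinterval widths: 0.25, 0.75, 3, 0.25, 0.75.
f(0.5) = 2/3, f(0.75) = 12/19, f(1.5) = 6/11, f(4.5) = 6/17, f(4.75) = 12/35, f(5.5) = 6/19.
On each subinterval the trapezoid contributes (Δu_i/2)·[f(u_{i-1}) + f(u_i)].
Sum ≈ 2.285.

2.285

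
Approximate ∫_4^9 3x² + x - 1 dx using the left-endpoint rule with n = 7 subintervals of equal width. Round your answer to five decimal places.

622.34694

Δx = (9 − 4)/7 = 5/7.
Left endpoints: 4, 33/7, 38/7, 43/7, 48/7, 53/7, 58/7.
f(4) = 51, f(33/7) = 3449/49, f(38/7) = 4549/49, f(43/7) = 5799/49, f(48/7) = 7199/49, f(53/7) = 8749/49, f(58/7) = 10449/49.
Sum = Δx · [f(4) + f(33/7) + f(38/7) + ...].
Sum ≈ 622.34694.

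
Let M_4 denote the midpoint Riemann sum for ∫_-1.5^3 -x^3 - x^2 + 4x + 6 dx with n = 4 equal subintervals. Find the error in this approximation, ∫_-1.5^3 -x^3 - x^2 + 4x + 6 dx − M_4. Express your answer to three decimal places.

-1.542

Exact integral: ∫_-1.5^3 f(x) dx = 11.390625.
M_4 ≈ 12.93311.
Error ≈ 11.390625 − 12.93311 ≈ -1.542.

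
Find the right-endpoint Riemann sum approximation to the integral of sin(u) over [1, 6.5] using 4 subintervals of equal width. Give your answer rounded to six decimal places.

-0.795896

Δu = (6.5 − 1)/4 = 1.375.
Right endpoints: 2.375, 3.75, 5.125, 6.5.
f(2.375) ≈ 0.693685, f(3.75) ≈ -0.571561, f(5.125) ≈ -0.916077, f(6.5) ≈ 0.215120.
Sum = Δu · [f(2.375) + f(3.75) + f(5.125) + f(6.5)].
Sum ≈ -0.795896.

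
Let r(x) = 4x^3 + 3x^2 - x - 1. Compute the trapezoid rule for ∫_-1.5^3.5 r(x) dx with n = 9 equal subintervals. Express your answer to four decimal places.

Δx = (3.5 − (-1.5))/9 = 5/9.
r(-1.5) = -6.25, r(-17/18) = -2185/2916, r(-7/18) = -1145/2916, r(1/6) = -115/108, r(13/18) = 3935/2916, r(23/18) = 31975/2916, r(11/6) = 3445/108, r(43/18) = 199055/2916, r(53/18) = 362095/2916, r(3.5) = 203.75.
T_9 = (Δx/2)·[r(x_0) + 2r(x_1) + ... + 2r(x_{8}) + r(x_9)].
Sum ≈ 185.1080.

185.1080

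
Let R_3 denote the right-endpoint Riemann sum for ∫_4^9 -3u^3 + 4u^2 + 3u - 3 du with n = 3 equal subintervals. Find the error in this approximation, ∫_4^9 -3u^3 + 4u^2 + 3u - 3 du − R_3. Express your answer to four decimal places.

1559.4907

Exact integral: ∫_4^9 f(u) du ≈ -3759.583333.
R_3 ≈ -5319.074074.
Error ≈ -3759.583333 − (-5319.074074) ≈ 1559.4907.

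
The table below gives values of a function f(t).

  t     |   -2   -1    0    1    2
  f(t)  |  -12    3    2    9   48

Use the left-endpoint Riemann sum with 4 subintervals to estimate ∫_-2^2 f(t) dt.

Δt = 1.
Sum = 1·[(-12) + 3 + 2 + 9] = 2.

2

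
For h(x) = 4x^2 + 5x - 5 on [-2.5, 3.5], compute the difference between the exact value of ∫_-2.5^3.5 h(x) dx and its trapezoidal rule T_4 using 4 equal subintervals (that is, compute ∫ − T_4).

-9

Exact integral: ∫_-2.5^3.5 h(x) dx = 63.
T_4 = 72.
Error = 63 − 72 = -9.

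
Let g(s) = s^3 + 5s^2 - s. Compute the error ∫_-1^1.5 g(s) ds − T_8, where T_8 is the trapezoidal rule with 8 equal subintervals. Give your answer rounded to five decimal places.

-0.23397

Exact integral: ∫_-1^1.5 g(s) ds ≈ 7.6822917.
T_8 ≈ 7.9162598.
Error ≈ 7.6822917 − 7.9162598 ≈ -0.23397.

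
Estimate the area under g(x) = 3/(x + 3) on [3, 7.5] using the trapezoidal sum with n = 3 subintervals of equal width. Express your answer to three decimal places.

Δx = (7.5 − 3)/3 = 1.5.
g(3) = 0.5, g(4.5) = 0.4, g(6) = 1/3, g(7.5) = 2/7.
T_3 = (Δx/2)·[g(x_0) + 2g(x_1) + 2g(x_2) + g(x_3)].
Sum ≈ 1.689.

1.689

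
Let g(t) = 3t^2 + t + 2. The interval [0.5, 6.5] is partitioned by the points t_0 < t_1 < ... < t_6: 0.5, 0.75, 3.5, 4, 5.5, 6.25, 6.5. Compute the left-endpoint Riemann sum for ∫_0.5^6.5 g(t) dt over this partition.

220.1875

Subinterval widths: 0.25, 2.75, 0.5, 1.5, 0.75, 0.25.
Left endpoints: 0.5, 0.75, 3.5, 4, 5.5, 6.25.
g(0.5) = 3.25, g(0.75) = 4.4375, g(3.5) = 42.25, g(4) = 54, g(5.5) = 98.25, g(6.25) = 125.4375.
Sum = Σ Δt_i · g(t_i).
Sum = 220.1875.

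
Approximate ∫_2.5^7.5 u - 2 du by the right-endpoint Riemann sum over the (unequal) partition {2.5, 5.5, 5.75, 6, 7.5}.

20.6875

Subinterval widths: 3, 0.25, 0.25, 1.5.
Right endpoints: 5.5, 5.75, 6, 7.5.
f(5.5) = 3.5, f(5.75) = 3.75, f(6) = 4, f(7.5) = 5.5.
Sum = Σ Δu_i · f(u_i).
Sum = 20.6875.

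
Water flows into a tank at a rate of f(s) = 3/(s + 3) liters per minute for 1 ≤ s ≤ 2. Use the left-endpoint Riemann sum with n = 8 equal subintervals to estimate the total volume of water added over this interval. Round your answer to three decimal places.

Δs = (2 − 1)/8 = 0.125.
Left endpoints: 1, 1.125, 1.25, 1.375, 1.5, 1.625, 1.75, 1.875.
f(1) = 0.75, f(1.125) = 8/11, f(1.25) = 12/17, f(1.375) = 24/35, f(1.5) = 2/3, f(1.625) = 24/37, f(1.75) = 12/19, f(1.875) = 8/13.
Sum = Δs · [f(1) + f(1.125) + f(1.25) + ...].
Sum ≈ 0.679.

0.679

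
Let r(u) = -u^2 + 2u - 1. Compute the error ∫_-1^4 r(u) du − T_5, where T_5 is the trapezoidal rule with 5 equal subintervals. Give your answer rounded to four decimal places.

Exact integral: ∫_-1^4 r(u) du ≈ -11.666667.
T_5 = -12.5.
Error ≈ -11.666667 − (-12.5) ≈ 0.8333.

0.8333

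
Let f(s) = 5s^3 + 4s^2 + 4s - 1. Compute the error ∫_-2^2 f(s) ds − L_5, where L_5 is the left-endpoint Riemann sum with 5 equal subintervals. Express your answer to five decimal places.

Exact integral: ∫_-2^2 f(s) ds ≈ 17.3333333.
L_5 = -19.36.
Error ≈ 17.3333333 − (-19.36) ≈ 36.69333.

36.69333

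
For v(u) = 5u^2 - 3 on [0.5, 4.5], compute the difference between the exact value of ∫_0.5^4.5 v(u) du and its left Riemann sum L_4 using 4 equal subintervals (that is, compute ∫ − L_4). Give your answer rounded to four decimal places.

Exact integral: ∫_0.5^4.5 v(u) du ≈ 139.666667.
L_4 = 93.
Error ≈ 139.666667 − 93 ≈ 46.6667.

46.6667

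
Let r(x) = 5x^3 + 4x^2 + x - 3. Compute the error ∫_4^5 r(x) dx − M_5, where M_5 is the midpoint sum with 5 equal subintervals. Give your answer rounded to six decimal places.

Exact integral: ∫_4^5 r(x) dx ≈ 544.08333333.
M_5 = 543.845.
Error ≈ 544.08333333 − 543.845 ≈ 0.238333.

0.238333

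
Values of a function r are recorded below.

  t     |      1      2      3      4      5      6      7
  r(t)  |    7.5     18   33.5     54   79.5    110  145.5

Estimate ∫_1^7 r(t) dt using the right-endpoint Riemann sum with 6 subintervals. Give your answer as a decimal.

440.5

Δt = 1.
Sum = 1·[18 + 33.5 + 54 + 79.5 + 110 + 145.5] = 440.5.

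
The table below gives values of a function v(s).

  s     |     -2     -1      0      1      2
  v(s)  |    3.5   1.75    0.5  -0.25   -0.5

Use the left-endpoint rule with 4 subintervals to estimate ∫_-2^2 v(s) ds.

5.5

Δs = 1.
Sum = 1·[3.5 + 1.75 + 0.5 + (-0.25)] = 5.5.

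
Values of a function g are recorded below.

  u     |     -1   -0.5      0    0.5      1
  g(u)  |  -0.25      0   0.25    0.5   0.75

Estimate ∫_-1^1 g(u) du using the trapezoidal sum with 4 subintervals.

0.5

Δu = 0.5.
T_4 = (0.5/2)·[(-0.25) + 2·0 + 2·0.25 + 2·0.5 + 0.75] = 0.5.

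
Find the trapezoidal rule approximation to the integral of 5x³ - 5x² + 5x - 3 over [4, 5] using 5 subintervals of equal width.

Δx = (5 − 4)/5 = 0.2.
f(4) = 257, f(4.2) = 300.24, f(4.4) = 348.12, f(4.6) = 400.88, f(4.8) = 458.76, f(5) = 522.
T_5 = (Δx/2)·[f(x_0) + 2f(x_1) + ... + 2f(x_{4}) + f(x_5)].
Sum = 379.5.

379.5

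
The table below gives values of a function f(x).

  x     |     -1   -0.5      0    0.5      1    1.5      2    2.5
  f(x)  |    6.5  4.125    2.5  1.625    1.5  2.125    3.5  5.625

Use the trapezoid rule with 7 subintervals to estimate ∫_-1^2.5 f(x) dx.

10.71875

Δx = 0.5.
T_7 = (0.5/2)·[6.5 + 2·4.125 + 2·2.5 + 2·1.625 + 2·1.5 + 2·2.125 + 2·3.5 + 5.625] = 10.71875.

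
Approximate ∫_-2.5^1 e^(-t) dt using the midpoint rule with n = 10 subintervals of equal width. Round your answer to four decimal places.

Δt = (1 − (-2.5))/10 = 0.35.
Midpoints: -2.325, -1.975, -1.625, -1.275, -0.925, -0.575, -0.225, 0.125, 0.475, 0.825.
f(-2.325) ≈ 10.2267, f(-1.975) ≈ 7.2066, f(-1.625) ≈ 5.0784, f(-1.275) ≈ 3.5787, f(-0.925) ≈ 2.5219, f(-0.575) ≈ 1.7771, f(-0.225) ≈ 1.2523, f(0.125) ≈ 0.8825, f(0.475) ≈ 0.6219, f(0.825) ≈ 0.4382.
Sum = Δt · [f(-2.325) + f(-1.975) + f(-1.625) + ...].
Sum ≈ 11.7545.

11.7545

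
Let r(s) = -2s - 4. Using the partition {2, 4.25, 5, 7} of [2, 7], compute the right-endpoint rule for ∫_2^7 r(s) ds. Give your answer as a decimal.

-74.625

Subinterval widths: 2.25, 0.75, 2.
Right endpoints: 4.25, 5, 7.
r(4.25) = -12.5, r(5) = -14, r(7) = -18.
Sum = Σ Δs_i · r(s_i).
Sum = -74.625.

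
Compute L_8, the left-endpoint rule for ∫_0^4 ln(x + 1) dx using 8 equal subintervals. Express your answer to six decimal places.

Δx = (4 − 0)/8 = 0.5.
Left endpoints: 0, 0.5, 1, 1.5, 2, 2.5, 3, 3.5.
f(0) ≈ 0.000000, f(0.5) ≈ 0.405465, f(1) ≈ 0.693147, f(1.5) ≈ 0.916291, f(2) ≈ 1.098612, f(2.5) ≈ 1.252763, f(3) ≈ 1.386294, f(3.5) ≈ 1.504077.
Sum = Δx · [f(0) + f(0.5) + f(1) + ...].
Sum ≈ 3.628325.

3.628325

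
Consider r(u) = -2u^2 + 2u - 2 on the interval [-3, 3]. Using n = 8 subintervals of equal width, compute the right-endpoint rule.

Δu = (3 − (-3))/8 = 0.75.
Right endpoints: -2.25, -1.5, -0.75, 0, 0.75, 1.5, 2.25, 3.
r(-2.25) = -16.625, r(-1.5) = -9.5, r(-0.75) = -4.625, r(0) = -2, r(0.75) = -1.625, r(1.5) = -3.5, r(2.25) = -7.625, r(3) = -14.
Sum = Δu · [r(-2.25) + r(-1.5) + r(-0.75) + ...].
Sum = -44.625.

-44.625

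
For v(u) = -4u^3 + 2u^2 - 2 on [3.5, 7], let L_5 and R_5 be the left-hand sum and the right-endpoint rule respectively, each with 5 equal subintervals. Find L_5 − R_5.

L_5 = -1680.84.
R_5 = -2469.74.
L_5 − R_5 = 788.9.

788.9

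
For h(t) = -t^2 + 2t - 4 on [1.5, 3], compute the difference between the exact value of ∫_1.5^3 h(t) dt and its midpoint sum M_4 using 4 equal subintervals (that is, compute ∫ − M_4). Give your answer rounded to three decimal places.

-0.018

Exact integral: ∫_1.5^3 h(t) dt = -7.125.
M_4 ≈ -7.10742.
Error ≈ -7.125 − (-7.10742) ≈ -0.018.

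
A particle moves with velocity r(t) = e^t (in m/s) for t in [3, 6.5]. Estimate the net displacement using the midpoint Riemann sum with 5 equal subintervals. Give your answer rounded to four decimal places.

632.0720

Δt = (6.5 − 3)/5 = 0.7.
Midpoints: 3.35, 4.05, 4.75, 5.45, 6.15.
r(3.35) ≈ 28.5027, r(4.05) ≈ 57.3975, r(4.75) ≈ 115.5843, r(5.45) ≈ 232.7582, r(6.15) ≈ 468.7174.
Sum = Δt · [r(3.35) + r(4.05) + r(4.75) + r(5.45) + r(6.15)].
Sum ≈ 632.0720.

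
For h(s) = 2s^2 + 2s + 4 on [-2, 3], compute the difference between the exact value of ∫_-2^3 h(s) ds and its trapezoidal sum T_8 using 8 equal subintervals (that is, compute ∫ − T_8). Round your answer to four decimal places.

Exact integral: ∫_-2^3 h(s) ds ≈ 48.333333.
T_8 = 48.984375.
Error ≈ 48.333333 − 48.984375 ≈ -0.6510.

-0.6510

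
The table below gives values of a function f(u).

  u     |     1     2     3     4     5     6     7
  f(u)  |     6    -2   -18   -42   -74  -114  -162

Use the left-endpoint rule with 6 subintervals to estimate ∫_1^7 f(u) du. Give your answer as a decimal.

-244

Δu = 1.
Sum = 1·[6 + (-2) + (-18) + (-42) + (-74) + (-114)] = -244.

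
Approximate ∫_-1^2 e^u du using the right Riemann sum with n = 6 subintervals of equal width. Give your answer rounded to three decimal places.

8.922

Δu = (2 − (-1))/6 = 0.5.
Right endpoints: -0.5, 0, 0.5, 1, 1.5, 2.
f(-0.5) ≈ 0.607, f(0) ≈ 1.000, f(0.5) ≈ 1.649, f(1) ≈ 2.718, f(1.5) ≈ 4.482, f(2) ≈ 7.389.
Sum = Δu · [f(-0.5) + f(0) + f(0.5) + ...].
Sum ≈ 8.922.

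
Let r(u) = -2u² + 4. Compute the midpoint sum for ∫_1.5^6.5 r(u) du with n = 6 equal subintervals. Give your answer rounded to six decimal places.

Δu = (6.5 − 1.5)/6 = 5/6.
Midpoints: 23/12, 2.75, 43/12, 53/12, 5.25, 73/12.
r(23/12) = -241/72, r(2.75) = -11.125, r(43/12) = -1561/72, r(53/12) = -2521/72, r(5.25) = -51.125, r(73/12) = -5041/72.
Sum = Δu · [r(23/12) + r(2.75) + r(43/12) + ...].
Sum ≈ -160.254630.

-160.254630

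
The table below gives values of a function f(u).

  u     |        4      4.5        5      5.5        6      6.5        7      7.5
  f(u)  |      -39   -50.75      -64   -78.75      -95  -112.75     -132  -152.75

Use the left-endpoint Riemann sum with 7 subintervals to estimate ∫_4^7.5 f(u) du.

Δu = 0.5.
Sum = 0.5·[(-39) + (-50.75) + (-64) + (-78.75) + (-95) + (-112.75) + (-132)] = -286.125.

-286.125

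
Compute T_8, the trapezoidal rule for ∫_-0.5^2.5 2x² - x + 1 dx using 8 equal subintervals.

10.640625

Δx = (2.5 − (-0.5))/8 = 0.375.
f(-0.5) = 2, f(-0.125) = 1.15625, f(0.25) = 0.875, f(0.625) = 1.15625, f(1) = 2, f(1.375) = 3.40625, f(1.75) = 5.375, f(2.125) = 7.90625, f(2.5) = 11.
T_8 = (Δx/2)·[f(x_0) + 2f(x_1) + ... + 2f(x_{7}) + f(x_8)].
Sum = 10.640625.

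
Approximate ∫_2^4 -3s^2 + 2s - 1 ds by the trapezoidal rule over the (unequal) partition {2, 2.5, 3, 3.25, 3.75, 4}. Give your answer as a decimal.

-46.203125

Subinterval widths: 0.5, 0.5, 0.25, 0.5, 0.25.
f(2) = -9, f(2.5) = -14.75, f(3) = -22, f(3.25) = -26.1875, f(3.75) = -35.6875, f(4) = -41.
On each subinterval the trapezoid contributes (Δs_i/2)·[f(s_{i-1}) + f(s_i)].
Sum = -46.203125.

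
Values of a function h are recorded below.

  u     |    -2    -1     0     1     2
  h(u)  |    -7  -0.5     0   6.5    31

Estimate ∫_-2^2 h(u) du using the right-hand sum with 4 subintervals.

37

Δu = 1.
Sum = 1·[(-0.5) + 0 + 6.5 + 31] = 37.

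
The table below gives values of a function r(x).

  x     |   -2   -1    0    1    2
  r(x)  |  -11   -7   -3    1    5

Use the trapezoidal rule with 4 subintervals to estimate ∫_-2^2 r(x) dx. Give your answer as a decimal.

Δx = 1.
T_4 = (1/2)·[(-11) + 2·(-7) + 2·(-3) + 2·1 + 5] = -12.

-12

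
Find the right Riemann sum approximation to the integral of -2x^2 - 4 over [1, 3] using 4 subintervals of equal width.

Δx = (3 − 1)/4 = 0.5.
Right endpoints: 1.5, 2, 2.5, 3.
f(1.5) = -8.5, f(2) = -12, f(2.5) = -16.5, f(3) = -22.
Sum = Δx · [f(1.5) + f(2) + f(2.5) + f(3)].
Sum = -29.5.

-29.5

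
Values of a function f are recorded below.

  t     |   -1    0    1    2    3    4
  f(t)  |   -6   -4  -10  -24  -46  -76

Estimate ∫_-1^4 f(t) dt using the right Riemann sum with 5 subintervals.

Δt = 1.
Sum = 1·[(-4) + (-10) + (-24) + (-46) + (-76)] = -160.

-160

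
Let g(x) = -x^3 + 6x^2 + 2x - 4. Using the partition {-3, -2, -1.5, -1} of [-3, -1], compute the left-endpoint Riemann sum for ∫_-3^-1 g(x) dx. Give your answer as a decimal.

87.9375

Subinterval widths: 1, 0.5, 0.5.
Left endpoints: -3, -2, -1.5.
g(-3) = 71, g(-2) = 24, g(-1.5) = 9.875.
Sum = Σ Δx_i · g(x_i).
Sum = 87.9375.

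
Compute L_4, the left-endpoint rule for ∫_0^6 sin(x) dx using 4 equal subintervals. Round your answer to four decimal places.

0.2416

Δx = (6 − 0)/4 = 1.5.
Left endpoints: 0, 1.5, 3, 4.5.
f(0) ≈ 0.0000, f(1.5) ≈ 0.9975, f(3) ≈ 0.1411, f(4.5) ≈ -0.9775.
Sum = Δx · [f(0) + f(1.5) + f(3) + f(4.5)].
Sum ≈ 0.2416.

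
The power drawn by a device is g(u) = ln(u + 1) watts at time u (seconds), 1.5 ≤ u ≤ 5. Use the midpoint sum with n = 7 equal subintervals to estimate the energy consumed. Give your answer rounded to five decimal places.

4.96225

Δu = (5 − 1.5)/7 = 0.5.
Midpoints: 1.75, 2.25, 2.75, 3.25, 3.75, 4.25, 4.75.
g(1.75) ≈ 1.01160, g(2.25) ≈ 1.17865, g(2.75) ≈ 1.32176, g(3.25) ≈ 1.44692, g(3.75) ≈ 1.55814, g(4.25) ≈ 1.65823, g(4.75) ≈ 1.74920.
Sum = Δu · [g(1.75) + g(2.25) + g(2.75) + ...].
Sum ≈ 4.96225.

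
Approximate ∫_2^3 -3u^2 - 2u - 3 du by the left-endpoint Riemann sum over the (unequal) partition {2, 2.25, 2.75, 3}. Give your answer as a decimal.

Subinterval widths: 0.25, 0.5, 0.25.
Left endpoints: 2, 2.25, 2.75.
f(2) = -19, f(2.25) = -22.6875, f(2.75) = -31.1875.
Sum = Σ Δu_i · f(u_i).
Sum = -23.890625.

-23.890625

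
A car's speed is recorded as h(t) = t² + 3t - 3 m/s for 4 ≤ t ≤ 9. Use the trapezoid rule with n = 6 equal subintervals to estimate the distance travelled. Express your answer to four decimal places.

Δt = (9 − 4)/6 = 5/6.
h(4) = 25, h(29/6) = 1255/36, h(17/3) = 415/9, h(6.5) = 58.75, h(22/3) = 655/9, h(49/6) = 3175/36, h(9) = 105.
T_6 = (Δt/2)·[h(t_0) + 2h(t_1) + ... + 2h(t_{5}) + h(t_6)].
Sum ≈ 304.7454.

304.7454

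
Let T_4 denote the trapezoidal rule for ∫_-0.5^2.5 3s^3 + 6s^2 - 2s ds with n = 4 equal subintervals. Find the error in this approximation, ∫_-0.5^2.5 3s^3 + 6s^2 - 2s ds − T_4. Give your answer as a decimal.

Exact integral: ∫_-0.5^2.5 f(s) ds = 54.75.
T_4 = 58.96875.
Error = 54.75 − 58.96875 = -4.21875.

-4.21875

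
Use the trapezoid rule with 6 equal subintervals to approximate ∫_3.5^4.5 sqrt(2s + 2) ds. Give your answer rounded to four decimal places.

Δs = (4.5 − 3.5)/6 = 1/6.
f(3.5) ≈ 3.0000, f(11/3) ≈ 3.0551, f(23/6) ≈ 3.1091, f(4) ≈ 3.1623, f(25/6) ≈ 3.2146, f(13/3) ≈ 3.2660, f(4.5) ≈ 3.3166.
T_6 = (Δs/2)·[f(s_0) + 2f(s_1) + ... + 2f(s_{5}) + f(s_6)].
Sum ≈ 3.1609.

3.1609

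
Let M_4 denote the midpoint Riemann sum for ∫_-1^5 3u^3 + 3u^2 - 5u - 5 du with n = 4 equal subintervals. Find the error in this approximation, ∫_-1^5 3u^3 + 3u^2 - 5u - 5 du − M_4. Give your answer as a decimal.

Exact integral: ∫_-1^5 f(u) du = 504.
M_4 = 480.375.
Error = 504 − 480.375 = 23.625.

23.625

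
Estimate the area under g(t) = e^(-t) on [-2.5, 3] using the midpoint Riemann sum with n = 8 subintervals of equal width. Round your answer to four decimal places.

11.8970

Δt = (3 − (-2.5))/8 = 0.6875.
Midpoints: -2.15625, -1.46875, -0.78125, -0.09375, 0.59375, 1.28125, 1.96875, 2.65625.
g(-2.15625) ≈ 8.6387, g(-1.46875) ≈ 4.3438, g(-0.78125) ≈ 2.1842, g(-0.09375) ≈ 1.0983, g(0.59375) ≈ 0.5523, g(1.28125) ≈ 0.2777, g(1.96875) ≈ 0.1396, g(2.65625) ≈ 0.0702.
Sum = Δt · [g(-2.15625) + g(-1.46875) + g(-0.78125) + ...].
Sum ≈ 11.8970.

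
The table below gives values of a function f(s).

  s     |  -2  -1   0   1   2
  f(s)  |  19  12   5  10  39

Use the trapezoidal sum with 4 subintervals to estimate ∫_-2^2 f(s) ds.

Δs = 1.
T_4 = (1/2)·[19 + 2·12 + 2·5 + 2·10 + 39] = 56.

56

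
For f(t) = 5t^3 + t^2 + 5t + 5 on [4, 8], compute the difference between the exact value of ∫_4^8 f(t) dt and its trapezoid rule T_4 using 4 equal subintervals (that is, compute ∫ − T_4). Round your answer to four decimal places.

-60.6667

Exact integral: ∫_4^8 f(t) dt ≈ 5089.333333.
T_4 = 5150.
Error ≈ 5089.333333 − 5150 ≈ -60.6667.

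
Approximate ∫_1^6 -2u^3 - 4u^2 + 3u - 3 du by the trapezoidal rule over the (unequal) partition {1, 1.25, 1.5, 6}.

-1299.1953125

Subinterval widths: 0.25, 0.25, 4.5.
f(1) = -6, f(1.25) = -9.40625, f(1.5) = -14.25, f(6) = -561.
On each subinterval the trapezoid contributes (Δu_i/2)·[f(u_{i-1}) + f(u_i)].
Sum = -1299.1953125.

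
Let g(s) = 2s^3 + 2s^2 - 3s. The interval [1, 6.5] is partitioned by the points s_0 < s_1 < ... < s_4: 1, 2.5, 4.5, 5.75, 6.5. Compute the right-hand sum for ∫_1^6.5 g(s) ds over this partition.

Subinterval widths: 1.5, 2, 1.25, 0.75.
Right endpoints: 2.5, 4.5, 5.75, 6.5.
g(2.5) = 36.25, g(4.5) = 209.25, g(5.75) = 429.09375, g(6.5) = 614.25.
Sum = Σ Δs_i · g(s_i).
Sum = 1469.9296875.

1469.9296875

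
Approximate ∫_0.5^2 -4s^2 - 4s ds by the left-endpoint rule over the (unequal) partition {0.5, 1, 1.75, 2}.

Subinterval widths: 0.5, 0.75, 0.25.
Left endpoints: 0.5, 1, 1.75.
f(0.5) = -3, f(1) = -8, f(1.75) = -19.25.
Sum = Σ Δs_i · f(s_i).
Sum = -12.3125.

-12.3125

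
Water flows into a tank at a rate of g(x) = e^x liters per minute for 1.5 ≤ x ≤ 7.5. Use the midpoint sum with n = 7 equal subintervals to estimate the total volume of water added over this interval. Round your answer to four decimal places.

1749.5103

Δx = (7.5 − 1.5)/7 = 6/7.
Midpoints: 27/14, 39/14, 51/14, 4.5, 75/14, 87/14, 99/14.
g(27/14) ≈ 6.8797, g(39/14) ≈ 16.2114, g(51/14) ≈ 38.2008, g(4.5) ≈ 90.0171, g(75/14) ≈ 212.1180, g(87/14) ≈ 499.8388, g(99/14) ≈ 1177.8294.
Sum = Δx · [g(27/14) + g(39/14) + g(51/14) + ...].
Sum ≈ 1749.5103.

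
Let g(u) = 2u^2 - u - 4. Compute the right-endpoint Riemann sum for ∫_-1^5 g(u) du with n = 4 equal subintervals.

84

Δu = (5 − (-1))/4 = 1.5.
Right endpoints: 0.5, 2, 3.5, 5.
g(0.5) = -4, g(2) = 2, g(3.5) = 17, g(5) = 41.
Sum = Δu · [g(0.5) + g(2) + g(3.5) + g(5)].
Sum = 84.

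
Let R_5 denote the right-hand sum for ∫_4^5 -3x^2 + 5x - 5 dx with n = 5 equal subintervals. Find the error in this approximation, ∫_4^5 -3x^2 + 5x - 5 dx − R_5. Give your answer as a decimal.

2.22

Exact integral: ∫_4^5 f(x) dx = -43.5.
R_5 = -45.72.
Error = -43.5 − (-45.72) = 2.22.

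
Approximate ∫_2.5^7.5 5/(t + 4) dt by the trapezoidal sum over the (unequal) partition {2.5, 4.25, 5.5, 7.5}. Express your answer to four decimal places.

Subinterval widths: 1.75, 1.25, 2.
f(2.5) = 10/13, f(4.25) = 20/33, f(5.5) = 10/19, f(7.5) = 10/23.
On each subinterval the trapezoid contributes (Δt_i/2)·[f(t_{i-1}) + f(t_i)].
Sum ≈ 2.8722.

2.8722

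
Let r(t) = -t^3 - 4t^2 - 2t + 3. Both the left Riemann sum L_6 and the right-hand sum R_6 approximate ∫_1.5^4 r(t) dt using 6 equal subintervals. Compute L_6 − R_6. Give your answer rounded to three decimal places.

L_6 ≈ -125.57364.
R_6 ≈ -175.83406.
L_6 − R_6 ≈ 50.260.

50.260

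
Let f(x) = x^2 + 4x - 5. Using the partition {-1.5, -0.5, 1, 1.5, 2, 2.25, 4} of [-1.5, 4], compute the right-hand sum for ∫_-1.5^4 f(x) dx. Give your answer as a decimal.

Subinterval widths: 1, 1.5, 0.5, 0.5, 0.25, 1.75.
Right endpoints: -0.5, 1, 1.5, 2, 2.25, 4.
f(-0.5) = -6.75, f(1) = 0, f(1.5) = 3.25, f(2) = 7, f(2.25) = 9.0625, f(4) = 27.
Sum = Σ Δx_i · f(x_i).
Sum = 47.890625.

47.890625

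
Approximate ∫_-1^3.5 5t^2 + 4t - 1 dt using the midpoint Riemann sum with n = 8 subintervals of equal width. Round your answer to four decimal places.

Δt = (3.5 − (-1))/8 = 0.5625.
Midpoints: -0.71875, -0.15625, 0.40625, 0.96875, 1.53125, 2.09375, 2.65625, 3.21875.
f(-0.71875) = -1323/1024, f(-0.15625) = -1539/1024, f(0.40625) = 1485/1024, f(0.96875) = 7749/1024, f(1.53125) = 17253/1024, f(2.09375) = 29997/1024, f(2.65625) = 45981/1024, f(3.21875) = 65205/1024.
Sum = Δt · [f(-0.71875) + f(-0.15625) + f(0.40625) + ...].
Sum ≈ 90.5317.

90.5317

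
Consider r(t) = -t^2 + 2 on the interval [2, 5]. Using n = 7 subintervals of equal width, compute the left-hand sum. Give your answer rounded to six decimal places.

-28.591837

Δt = (5 − 2)/7 = 3/7.
Left endpoints: 2, 17/7, 20/7, 23/7, 26/7, 29/7, 32/7.
r(2) = -2, r(17/7) = -191/49, r(20/7) = -302/49, r(23/7) = -431/49, r(26/7) = -578/49, r(29/7) = -743/49, r(32/7) = -926/49.
Sum = Δt · [r(2) + r(17/7) + r(20/7) + ...].
Sum ≈ -28.591837.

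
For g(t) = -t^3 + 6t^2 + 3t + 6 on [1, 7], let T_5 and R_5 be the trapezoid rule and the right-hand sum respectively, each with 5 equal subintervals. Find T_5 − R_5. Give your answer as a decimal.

T_5 = 183.36.
R_5 = 161.76.
T_5 − R_5 = 21.6.

21.6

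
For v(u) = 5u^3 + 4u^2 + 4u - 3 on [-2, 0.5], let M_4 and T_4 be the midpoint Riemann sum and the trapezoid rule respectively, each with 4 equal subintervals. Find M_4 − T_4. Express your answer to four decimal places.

1.7700

M_4 ≈ -23.498535.
T_4 ≈ -25.268555.
M_4 − T_4 ≈ 1.7700.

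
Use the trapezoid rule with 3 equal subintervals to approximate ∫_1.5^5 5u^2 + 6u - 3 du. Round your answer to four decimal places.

Δu = (5 − 1.5)/3 = 7/6.
f(1.5) = 17.25, f(8/3) = 437/9, f(23/6) = 3365/36, f(5) = 152.
T_3 = (Δu/2)·[f(u_0) + 2f(u_1) + 2f(u_2) + f(u_3)].
Sum ≈ 264.4282.

264.4282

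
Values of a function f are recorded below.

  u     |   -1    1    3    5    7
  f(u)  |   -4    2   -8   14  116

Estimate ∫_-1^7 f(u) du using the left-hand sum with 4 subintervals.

8

Δu = 2.
Sum = 2·[(-4) + 2 + (-8) + 14] = 8.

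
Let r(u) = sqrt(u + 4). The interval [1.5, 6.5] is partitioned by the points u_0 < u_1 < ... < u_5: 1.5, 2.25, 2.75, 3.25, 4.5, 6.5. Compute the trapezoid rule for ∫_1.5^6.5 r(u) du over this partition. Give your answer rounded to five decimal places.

Subinterval widths: 0.75, 0.5, 0.5, 1.25, 2.
r(1.5) ≈ 2.34521, r(2.25) ≈ 2.50000, r(2.75) ≈ 2.59808, r(3.25) ≈ 2.69258, r(4.5) ≈ 2.91548, r(6.5) ≈ 3.24037.
On each subinterval the trapezoid contributes (Δu_i/2)·[r(u_{i-1}) + r(u_i)].
Sum ≈ 14.07502.

14.07502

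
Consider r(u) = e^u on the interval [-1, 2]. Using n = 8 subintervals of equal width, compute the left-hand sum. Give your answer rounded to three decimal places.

5.787

Δu = (2 − (-1))/8 = 0.375.
Left endpoints: -1, -0.625, -0.25, 0.125, 0.5, 0.875, 1.25, 1.625.
r(-1) ≈ 0.368, r(-0.625) ≈ 0.535, r(-0.25) ≈ 0.779, r(0.125) ≈ 1.133, r(0.5) ≈ 1.649, r(0.875) ≈ 2.399, r(1.25) ≈ 3.490, r(1.625) ≈ 5.078.
Sum = Δu · [r(-1) + r(-0.625) + r(-0.25) + ...].
Sum ≈ 5.787.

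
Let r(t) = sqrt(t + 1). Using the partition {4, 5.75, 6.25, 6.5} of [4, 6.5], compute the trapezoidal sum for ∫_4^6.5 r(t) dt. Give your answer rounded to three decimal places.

Subinterval widths: 1.75, 0.5, 0.25.
r(4) ≈ 2.236, r(5.75) ≈ 2.598, r(6.25) ≈ 2.693, r(6.5) ≈ 2.739.
On each subinterval the trapezoid contributes (Δt_i/2)·[r(t_{i-1}) + r(t_i)].
Sum ≈ 6.231.

6.231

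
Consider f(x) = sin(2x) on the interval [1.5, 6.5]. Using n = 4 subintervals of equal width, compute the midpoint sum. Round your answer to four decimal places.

Δx = (6.5 − 1.5)/4 = 1.25.
Midpoints: 2.125, 3.375, 4.625, 5.875.
f(2.125) ≈ -0.8950, f(3.375) ≈ 0.4500, f(4.625) ≈ 0.1739, f(5.875) ≈ -0.7287.
Sum = Δx · [f(2.125) + f(3.375) + f(4.625) + f(5.875)].
Sum ≈ -1.2497.

-1.2497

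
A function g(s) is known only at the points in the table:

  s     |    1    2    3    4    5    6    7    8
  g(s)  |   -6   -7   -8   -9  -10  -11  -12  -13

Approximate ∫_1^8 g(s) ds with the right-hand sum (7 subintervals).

-70

Δs = 1.
Sum = 1·[(-7) + (-8) + (-9) + (-10) + (-11) + (-12) + (-13)] = -70.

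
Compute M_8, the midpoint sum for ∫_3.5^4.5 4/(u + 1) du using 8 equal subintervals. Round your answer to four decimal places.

Δu = (4.5 − 3.5)/8 = 0.125.
Midpoints: 3.5625, 3.6875, 3.8125, 3.9375, 4.0625, 4.1875, 4.3125, 4.4375.
f(3.5625) = 64/73, f(3.6875) = 64/75, f(3.8125) = 64/77, f(3.9375) = 64/79, f(4.0625) = 64/81, f(4.1875) = 64/83, f(4.3125) = 64/85, f(4.4375) = 64/87.
Sum = Δu · [f(3.5625) + f(3.6875) + f(3.8125) + ...].
Sum ≈ 0.8026.

0.8026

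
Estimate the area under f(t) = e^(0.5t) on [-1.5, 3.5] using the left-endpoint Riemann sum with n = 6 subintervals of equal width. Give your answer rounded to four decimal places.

Δt = (3.5 − (-1.5))/6 = 5/6.
Left endpoints: -1.5, -2/3, 1/6, 1, 11/6, 8/3.
f(-1.5) ≈ 0.4724, f(-2/3) ≈ 0.7165, f(1/6) ≈ 1.0869, f(1) ≈ 1.6487, f(11/6) ≈ 2.5009, f(8/3) ≈ 3.7937.
Sum = Δt · [f(-1.5) + f(-2/3) + f(1/6) + ...].
Sum ≈ 8.5159.

8.5159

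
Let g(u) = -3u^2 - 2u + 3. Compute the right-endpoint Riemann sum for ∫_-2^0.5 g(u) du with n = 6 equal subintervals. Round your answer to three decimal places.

4.210

Δu = (0.5 − (-2))/6 = 5/12.
Right endpoints: -19/12, -7/6, -0.75, -1/3, 1/12, 0.5.
g(-19/12) = -65/48, g(-7/6) = 1.25, g(-0.75) = 2.8125, g(-1/3) = 10/3, g(1/12) = 2.8125, g(0.5) = 1.25.
Sum = Δu · [g(-19/12) + g(-7/6) + g(-0.75) + ...].
Sum ≈ 4.210.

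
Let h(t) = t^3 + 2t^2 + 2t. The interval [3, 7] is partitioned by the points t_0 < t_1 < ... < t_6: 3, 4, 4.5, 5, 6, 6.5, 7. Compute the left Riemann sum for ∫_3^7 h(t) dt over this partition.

Subinterval widths: 1, 0.5, 0.5, 1, 0.5, 0.5.
Left endpoints: 3, 4, 4.5, 5, 6, 6.5.
h(3) = 51, h(4) = 104, h(4.5) = 140.625, h(5) = 185, h(6) = 300, h(6.5) = 372.125.
Sum = Σ Δt_i · h(t_i).
Sum = 694.375.

694.375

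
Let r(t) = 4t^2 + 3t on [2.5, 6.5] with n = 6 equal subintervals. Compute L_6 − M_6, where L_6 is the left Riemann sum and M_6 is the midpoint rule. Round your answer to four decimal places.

-50.2222

L_6 ≈ 348.518519.
M_6 ≈ 398.740741.
L_6 − M_6 ≈ -50.2222.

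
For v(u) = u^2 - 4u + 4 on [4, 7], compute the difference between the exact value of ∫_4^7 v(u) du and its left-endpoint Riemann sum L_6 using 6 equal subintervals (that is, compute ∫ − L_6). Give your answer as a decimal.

Exact integral: ∫_4^7 v(u) du = 39.
L_6 = 33.875.
Error = 39 − 33.875 = 5.125.

5.125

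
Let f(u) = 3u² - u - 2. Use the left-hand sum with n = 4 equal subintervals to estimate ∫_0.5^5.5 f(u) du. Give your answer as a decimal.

92.03125

Δu = (5.5 − 0.5)/4 = 1.25.
Left endpoints: 0.5, 1.75, 3, 4.25.
f(0.5) = -1.75, f(1.75) = 5.4375, f(3) = 22, f(4.25) = 47.9375.
Sum = Δu · [f(0.5) + f(1.75) + f(3) + f(4.25)].
Sum = 92.03125.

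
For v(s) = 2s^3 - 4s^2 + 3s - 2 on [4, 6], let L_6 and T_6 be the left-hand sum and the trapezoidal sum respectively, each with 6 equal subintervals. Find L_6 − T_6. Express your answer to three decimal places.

L_6 ≈ 305.96296.
T_6 ≈ 344.29630.
L_6 − T_6 ≈ -38.333.

-38.333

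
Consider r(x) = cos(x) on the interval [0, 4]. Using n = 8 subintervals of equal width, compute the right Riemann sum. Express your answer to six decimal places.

-1.154381

Δx = (4 − 0)/8 = 0.5.
Right endpoints: 0.5, 1, 1.5, 2, 2.5, 3, 3.5, 4.
r(0.5) ≈ 0.877583, r(1) ≈ 0.540302, r(1.5) ≈ 0.070737, r(2) ≈ -0.416147, r(2.5) ≈ -0.801144, r(3) ≈ -0.989992, r(3.5) ≈ -0.936457, r(4) ≈ -0.653644.
Sum = Δx · [r(0.5) + r(1) + r(1.5) + ...].
Sum ≈ -1.154381.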